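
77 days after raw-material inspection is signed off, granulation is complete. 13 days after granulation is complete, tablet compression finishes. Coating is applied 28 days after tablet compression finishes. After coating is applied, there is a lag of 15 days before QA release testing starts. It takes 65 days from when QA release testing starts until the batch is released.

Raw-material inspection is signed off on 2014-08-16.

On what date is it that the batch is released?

Raw-material inspection is signed off: Aug 16, 2014.
Granulation is complete: Aug 16, 2014 + 77 days = Nov 1, 2014.
Tablet compression finishes: Nov 1, 2014 + 13 days = Nov 14, 2014.
Coating is applied: Nov 14, 2014 + 28 days = Dec 12, 2014.
QA release testing starts: Dec 12, 2014 + 15 days = Dec 27, 2014.
The batch is released: Dec 27, 2014 + 65 days = Mar 2, 2015.

2015-03-02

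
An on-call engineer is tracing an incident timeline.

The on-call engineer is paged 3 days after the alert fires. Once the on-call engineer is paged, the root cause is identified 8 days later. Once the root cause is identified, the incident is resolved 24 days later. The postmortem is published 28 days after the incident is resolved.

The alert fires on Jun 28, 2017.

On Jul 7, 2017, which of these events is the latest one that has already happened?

The alert fires: Jun 28, 2017.
The on-call engineer is paged: Jun 28, 2017 + 3 days = Jul 1, 2017.
The root cause is identified: Jul 1, 2017 + 8 days = Jul 9, 2017.
The incident is resolved: Jul 9, 2017 + 24 days = Aug 2, 2017.
The postmortem is published: Aug 2, 2017 + 28 days = Aug 30, 2017.
Jul 7, 2017 falls between when the on-call engineer is paged (Jul 1, 2017) and when the root cause is identified (Jul 9, 2017).

The on-call engineer is paged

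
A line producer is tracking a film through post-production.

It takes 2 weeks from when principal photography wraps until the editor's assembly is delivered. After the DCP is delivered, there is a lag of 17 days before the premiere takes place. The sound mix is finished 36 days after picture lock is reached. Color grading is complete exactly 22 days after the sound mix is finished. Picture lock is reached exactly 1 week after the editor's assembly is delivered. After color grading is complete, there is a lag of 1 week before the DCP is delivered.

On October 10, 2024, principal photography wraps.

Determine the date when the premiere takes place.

January 21, 2025

Principal photography wraps: Oct 10, 2024.
The editor's assembly is delivered: Oct 10, 2024 + 2 weeks = Oct 24, 2024.
Picture lock is reached: Oct 24, 2024 + 1 week = Oct 31, 2024.
The sound mix is finished: Oct 31, 2024 + 36 days = Dec 6, 2024.
Color grading is complete: Dec 6, 2024 + 22 days = Dec 28, 2024.
The DCP is delivered: Dec 28, 2024 + 1 week = Jan 4, 2025.
The premiere takes place: Jan 4, 2025 + 17 days = Jan 21, 2025.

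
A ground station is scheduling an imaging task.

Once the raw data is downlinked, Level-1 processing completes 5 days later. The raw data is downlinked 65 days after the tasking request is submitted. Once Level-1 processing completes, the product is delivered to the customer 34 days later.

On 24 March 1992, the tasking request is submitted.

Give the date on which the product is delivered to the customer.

6 July 1992

The tasking request is submitted: Mar 24, 1992.
The raw data is downlinked: Mar 24, 1992 + 65 days = May 28, 1992.
Level-1 processing completes: May 28, 1992 + 5 days = Jun 2, 1992.
The product is delivered to the customer: Jun 2, 1992 + 34 days = Jul 6, 1992.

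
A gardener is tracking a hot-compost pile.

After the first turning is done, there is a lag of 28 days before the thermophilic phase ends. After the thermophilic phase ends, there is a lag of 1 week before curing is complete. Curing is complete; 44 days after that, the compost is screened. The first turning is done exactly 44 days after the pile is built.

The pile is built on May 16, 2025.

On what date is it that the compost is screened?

The pile is built: May 16, 2025.
The first turning is done: May 16, 2025 + 44 days = Jun 29, 2025.
The thermophilic phase ends: Jun 29, 2025 + 28 days = Jul 27, 2025.
Curing is complete: Jul 27, 2025 + 1 week = Aug 3, 2025.
The compost is screened: Aug 3, 2025 + 44 days = Sep 16, 2025.

Sep 16, 2025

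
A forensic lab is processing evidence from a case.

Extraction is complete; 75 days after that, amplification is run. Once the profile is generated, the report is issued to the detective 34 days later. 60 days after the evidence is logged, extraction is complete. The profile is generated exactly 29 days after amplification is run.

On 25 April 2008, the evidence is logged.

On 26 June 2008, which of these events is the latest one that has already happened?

Extraction is complete

The evidence is logged: Apr 25, 2008.
Extraction is complete: Apr 25, 2008 + 60 days = Jun 24, 2008.
Amplification is run: Jun 24, 2008 + 75 days = Sep 7, 2008.
The profile is generated: Sep 7, 2008 + 29 days = Oct 6, 2008.
The report is issued to the detective: Oct 6, 2008 + 34 days = Nov 9, 2008.
Jun 26, 2008 falls between when extraction is complete (Jun 24, 2008) and when amplification is run (Sep 7, 2008).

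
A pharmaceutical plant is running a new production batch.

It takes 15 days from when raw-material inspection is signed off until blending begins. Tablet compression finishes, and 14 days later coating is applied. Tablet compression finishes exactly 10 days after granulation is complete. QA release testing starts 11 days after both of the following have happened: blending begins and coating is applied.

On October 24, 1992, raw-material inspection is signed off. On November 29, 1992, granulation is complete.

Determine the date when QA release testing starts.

January 3, 1993

Raw-material inspection is signed off: Oct 24, 1992.
Blending begins: Oct 24, 1992 + 15 days = Nov 8, 1992.
Granulation is complete: Nov 29, 1992.
Tablet compression finishes: Nov 29, 1992 + 10 days = Dec 9, 1992.
Coating is applied: Dec 9, 1992 + 14 days = Dec 23, 1992.
Both prerequisites met — blending begins (Nov 8, 1992), coating is applied (Dec 23, 1992); the later is Dec 23, 1992.
QA release testing starts: Dec 23, 1992 + 11 days = Jan 3, 1993.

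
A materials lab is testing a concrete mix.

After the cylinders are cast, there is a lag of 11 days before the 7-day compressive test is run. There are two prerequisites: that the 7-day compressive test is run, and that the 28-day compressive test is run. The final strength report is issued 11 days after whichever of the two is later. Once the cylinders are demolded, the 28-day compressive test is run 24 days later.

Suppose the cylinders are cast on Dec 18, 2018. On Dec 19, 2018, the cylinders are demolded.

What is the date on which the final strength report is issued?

The cylinders are cast: Dec 18, 2018.
The 7-day compressive test is run: Dec 18, 2018 + 11 days = Dec 29, 2018.
The cylinders are demolded: Dec 19, 2018.
The 28-day compressive test is run: Dec 19, 2018 + 24 days = Jan 12, 2019.
Both prerequisites met — the 7-day compressive test is run (Dec 29, 2018), the 28-day compressive test is run (Jan 12, 2019); the later is Jan 12, 2019.
The final strength report is issued: Jan 12, 2019 + 11 days = Jan 23, 2019.

Jan 23, 2019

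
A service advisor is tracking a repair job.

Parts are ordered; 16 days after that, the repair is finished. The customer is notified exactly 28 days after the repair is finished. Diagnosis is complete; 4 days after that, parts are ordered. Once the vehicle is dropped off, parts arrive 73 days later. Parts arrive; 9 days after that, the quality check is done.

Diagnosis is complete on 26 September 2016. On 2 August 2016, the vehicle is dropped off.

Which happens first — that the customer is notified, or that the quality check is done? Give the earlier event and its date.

Diagnosis is complete: Sep 26, 2016.
Parts are ordered: Sep 26, 2016 + 4 days = Sep 30, 2016.
The repair is finished: Sep 30, 2016 + 16 days = Oct 16, 2016.
The customer is notified: Oct 16, 2016 + 28 days = Nov 13, 2016.
The vehicle is dropped off: Aug 2, 2016.
Parts arrive: Aug 2, 2016 + 73 days = Oct 14, 2016.
The quality check is done: Oct 14, 2016 + 9 days = Oct 23, 2016.
Comparing: the customer is notified on Nov 13, 2016 vs the quality check is done on Oct 23, 2016. Earlier: the quality check is done.

The quality check is done — 23 October 2016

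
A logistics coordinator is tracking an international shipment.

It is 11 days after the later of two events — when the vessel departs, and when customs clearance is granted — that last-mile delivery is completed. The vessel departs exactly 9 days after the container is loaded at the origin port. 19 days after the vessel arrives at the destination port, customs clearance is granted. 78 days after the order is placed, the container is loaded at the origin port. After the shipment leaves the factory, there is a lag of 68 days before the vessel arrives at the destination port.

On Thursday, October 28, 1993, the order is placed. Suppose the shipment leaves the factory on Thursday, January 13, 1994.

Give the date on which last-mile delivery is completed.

The order is placed: Oct 28, 1993.
The container is loaded at the origin port: Oct 28, 1993 + 78 days = Jan 14, 1994.
The vessel departs: Jan 14, 1994 + 9 days = Jan 23, 1994.
The shipment leaves the factory: Jan 13, 1994.
The vessel arrives at the destination port: Jan 13, 1994 + 68 days = Mar 22, 1994.
Customs clearance is granted: Mar 22, 1994 + 19 days = Apr 10, 1994.
Both prerequisites met — the vessel departs (Jan 23, 1994), customs clearance is granted (Apr 10, 1994); the later is Apr 10, 1994.
Last-mile delivery is completed: Apr 10, 1994 + 11 days = Apr 21, 1994.

Thursday, April 21, 1994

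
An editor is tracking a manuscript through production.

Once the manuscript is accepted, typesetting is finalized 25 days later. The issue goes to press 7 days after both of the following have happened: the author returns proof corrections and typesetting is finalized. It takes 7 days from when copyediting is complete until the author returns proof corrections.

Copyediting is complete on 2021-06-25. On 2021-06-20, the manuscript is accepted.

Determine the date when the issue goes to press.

Copyediting is complete: Jun 25, 2021.
The author returns proof corrections: Jun 25, 2021 + 7 days = Jul 2, 2021.
The manuscript is accepted: Jun 20, 2021.
Typesetting is finalized: Jun 20, 2021 + 25 days = Jul 15, 2021.
Both prerequisites met — the author returns proof corrections (Jul 2, 2021), typesetting is finalized (Jul 15, 2021); the later is Jul 15, 2021.
The issue goes to press: Jul 15, 2021 + 7 days = Jul 22, 2021.

2021-07-22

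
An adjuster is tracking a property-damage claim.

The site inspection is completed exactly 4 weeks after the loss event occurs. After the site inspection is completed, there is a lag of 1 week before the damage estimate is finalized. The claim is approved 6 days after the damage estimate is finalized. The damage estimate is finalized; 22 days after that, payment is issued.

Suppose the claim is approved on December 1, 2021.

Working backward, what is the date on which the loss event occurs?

October 21, 2021

The claim is approved: Dec 1, 2021.
The damage estimate is finalized: Dec 1, 2021 − 6 days = Nov 25, 2021.
The site inspection is completed: Nov 25, 2021 − 1 week = Nov 18, 2021.
The loss event occurs: Nov 18, 2021 − 4 weeks = Oct 21, 2021.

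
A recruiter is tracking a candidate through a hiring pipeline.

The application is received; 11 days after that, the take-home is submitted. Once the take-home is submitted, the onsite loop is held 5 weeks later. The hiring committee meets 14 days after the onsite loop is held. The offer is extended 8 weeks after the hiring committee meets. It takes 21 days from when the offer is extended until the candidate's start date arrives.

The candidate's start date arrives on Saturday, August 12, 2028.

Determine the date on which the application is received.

Tuesday, March 28, 2028

The candidate's start date arrives: Aug 12, 2028.
The offer is extended: Aug 12, 2028 − 21 days = Jul 22, 2028.
The hiring committee meets: Jul 22, 2028 − 8 weeks = May 27, 2028.
The onsite loop is held: May 27, 2028 − 14 days = May 13, 2028.
The take-home is submitted: May 13, 2028 − 5 weeks = Apr 8, 2028.
The application is received: Apr 8, 2028 − 11 days = Mar 28, 2028.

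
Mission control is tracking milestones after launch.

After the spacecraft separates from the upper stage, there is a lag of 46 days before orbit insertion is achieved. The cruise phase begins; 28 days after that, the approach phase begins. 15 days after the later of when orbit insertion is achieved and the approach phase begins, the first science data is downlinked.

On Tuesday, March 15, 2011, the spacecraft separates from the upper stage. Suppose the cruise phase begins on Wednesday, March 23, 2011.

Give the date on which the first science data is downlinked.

Sunday, May 15, 2011

The spacecraft separates from the upper stage: Mar 15, 2011.
Orbit insertion is achieved: Mar 15, 2011 + 46 days = Apr 30, 2011.
The cruise phase begins: Mar 23, 2011.
The approach phase begins: Mar 23, 2011 + 28 days = Apr 20, 2011.
Both prerequisites met — orbit insertion is achieved (Apr 30, 2011), the approach phase begins (Apr 20, 2011); the later is Apr 30, 2011.
The first science data is downlinked: Apr 30, 2011 + 15 days = May 15, 2011.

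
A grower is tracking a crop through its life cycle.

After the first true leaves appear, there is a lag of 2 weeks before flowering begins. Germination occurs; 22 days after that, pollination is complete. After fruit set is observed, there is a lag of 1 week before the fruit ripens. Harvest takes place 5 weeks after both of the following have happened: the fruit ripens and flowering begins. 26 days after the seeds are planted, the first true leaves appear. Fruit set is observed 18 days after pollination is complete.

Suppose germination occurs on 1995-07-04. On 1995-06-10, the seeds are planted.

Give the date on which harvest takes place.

Germination occurs: Jul 4, 1995.
Pollination is complete: Jul 4, 1995 + 22 days = Jul 26, 1995.
Fruit set is observed: Jul 26, 1995 + 18 days = Aug 13, 1995.
The fruit ripens: Aug 13, 1995 + 1 week = Aug 20, 1995.
The seeds are planted: Jun 10, 1995.
The first true leaves appear: Jun 10, 1995 + 26 days = Jul 6, 1995.
Flowering begins: Jul 6, 1995 + 2 weeks = Jul 20, 1995.
Both prerequisites met — the fruit ripens (Aug 20, 1995), flowering begins (Jul 20, 1995); the later is Aug 20, 1995.
Harvest takes place: Aug 20, 1995 + 5 weeks = Sep 24, 1995.

1995-09-24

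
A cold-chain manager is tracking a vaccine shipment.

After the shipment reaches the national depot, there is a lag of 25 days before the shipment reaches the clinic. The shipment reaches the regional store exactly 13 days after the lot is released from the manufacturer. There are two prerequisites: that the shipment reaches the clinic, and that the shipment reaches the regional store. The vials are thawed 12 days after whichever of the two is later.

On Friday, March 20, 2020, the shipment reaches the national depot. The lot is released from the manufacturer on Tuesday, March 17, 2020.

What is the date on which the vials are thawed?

Sunday, April 26, 2020

The shipment reaches the national depot: Mar 20, 2020.
The shipment reaches the clinic: Mar 20, 2020 + 25 days = Apr 14, 2020.
The lot is released from the manufacturer: Mar 17, 2020.
The shipment reaches the regional store: Mar 17, 2020 + 13 days = Mar 30, 2020.
Both prerequisites met — the shipment reaches the clinic (Apr 14, 2020), the shipment reaches the regional store (Mar 30, 2020); the later is Apr 14, 2020.
The vials are thawed: Apr 14, 2020 + 12 days = Apr 26, 2020.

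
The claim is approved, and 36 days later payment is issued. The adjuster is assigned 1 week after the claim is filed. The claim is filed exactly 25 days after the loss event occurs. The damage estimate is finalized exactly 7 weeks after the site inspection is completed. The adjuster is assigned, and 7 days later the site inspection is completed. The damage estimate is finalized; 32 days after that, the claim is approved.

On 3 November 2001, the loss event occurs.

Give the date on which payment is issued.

8 April 2002

The loss event occurs: Nov 3, 2001.
The claim is filed: Nov 3, 2001 + 25 days = Nov 28, 2001.
The adjuster is assigned: Nov 28, 2001 + 1 week = Dec 5, 2001.
The site inspection is completed: Dec 5, 2001 + 7 days = Dec 12, 2001.
The damage estimate is finalized: Dec 12, 2001 + 7 weeks = Jan 30, 2002.
The claim is approved: Jan 30, 2002 + 32 days = Mar 3, 2002.
Payment is issued: Mar 3, 2002 + 36 days = Apr 8, 2002.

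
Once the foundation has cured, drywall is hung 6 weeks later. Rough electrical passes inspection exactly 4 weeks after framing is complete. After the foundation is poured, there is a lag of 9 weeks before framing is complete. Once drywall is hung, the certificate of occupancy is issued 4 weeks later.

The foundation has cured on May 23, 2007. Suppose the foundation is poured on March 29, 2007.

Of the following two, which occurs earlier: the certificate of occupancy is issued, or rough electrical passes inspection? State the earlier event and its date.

Rough electrical passes inspection — June 28, 2007

The foundation has cured: May 23, 2007.
Drywall is hung: May 23, 2007 + 6 weeks = Jul 4, 2007.
The certificate of occupancy is issued: Jul 4, 2007 + 4 weeks = Aug 1, 2007.
The foundation is poured: Mar 29, 2007.
Framing is complete: Mar 29, 2007 + 9 weeks = May 31, 2007.
Rough electrical passes inspection: May 31, 2007 + 4 weeks = Jun 28, 2007.
Comparing: the certificate of occupancy is issued on Aug 1, 2007 vs rough electrical passes inspection on Jun 28, 2007. Earlier: rough electrical passes inspection.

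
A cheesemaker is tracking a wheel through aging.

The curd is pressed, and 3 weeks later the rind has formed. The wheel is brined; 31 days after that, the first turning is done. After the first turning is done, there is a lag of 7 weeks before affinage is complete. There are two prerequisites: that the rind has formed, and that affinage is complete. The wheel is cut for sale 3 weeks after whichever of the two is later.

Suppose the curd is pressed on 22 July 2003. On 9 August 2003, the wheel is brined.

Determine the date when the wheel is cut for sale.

The curd is pressed: Jul 22, 2003.
The rind has formed: Jul 22, 2003 + 3 weeks = Aug 12, 2003.
The wheel is brined: Aug 9, 2003.
The first turning is done: Aug 9, 2003 + 31 days = Sep 9, 2003.
Affinage is complete: Sep 9, 2003 + 7 weeks = Oct 28, 2003.
Both prerequisites met — the rind has formed (Aug 12, 2003), affinage is complete (Oct 28, 2003); the later is Oct 28, 2003.
The wheel is cut for sale: Oct 28, 2003 + 3 weeks = Nov 18, 2003.

18 November 2003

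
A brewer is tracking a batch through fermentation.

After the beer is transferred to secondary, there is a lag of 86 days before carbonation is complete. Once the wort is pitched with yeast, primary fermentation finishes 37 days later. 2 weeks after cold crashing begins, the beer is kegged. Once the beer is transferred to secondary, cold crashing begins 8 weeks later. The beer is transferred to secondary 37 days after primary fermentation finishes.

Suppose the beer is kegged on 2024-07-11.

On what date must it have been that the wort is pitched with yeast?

The beer is kegged: Jul 11, 2024.
Cold crashing begins: Jul 11, 2024 − 2 weeks = Jun 27, 2024.
The beer is transferred to secondary: Jun 27, 2024 − 8 weeks = May 2, 2024.
Primary fermentation finishes: May 2, 2024 − 37 days = Mar 26, 2024.
The wort is pitched with yeast: Mar 26, 2024 − 37 days = Feb 18, 2024.

2024-02-18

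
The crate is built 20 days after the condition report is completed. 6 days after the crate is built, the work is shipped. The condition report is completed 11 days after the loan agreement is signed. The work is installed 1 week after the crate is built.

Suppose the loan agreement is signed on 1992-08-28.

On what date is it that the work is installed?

The loan agreement is signed: Aug 28, 1992.
The condition report is completed: Aug 28, 1992 + 11 days = Sep 8, 1992.
The crate is built: Sep 8, 1992 + 20 days = Sep 28, 1992.
The work is installed: Sep 28, 1992 + 1 week = Oct 5, 1992.

1992-10-05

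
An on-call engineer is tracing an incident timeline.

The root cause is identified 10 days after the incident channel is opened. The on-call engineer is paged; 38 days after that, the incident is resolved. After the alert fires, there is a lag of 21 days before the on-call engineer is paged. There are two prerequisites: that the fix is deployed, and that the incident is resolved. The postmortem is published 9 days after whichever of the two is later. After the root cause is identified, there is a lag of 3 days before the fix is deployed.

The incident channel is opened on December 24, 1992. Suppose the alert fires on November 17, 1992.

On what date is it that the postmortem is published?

January 24, 1993

The incident channel is opened: Dec 24, 1992.
The root cause is identified: Dec 24, 1992 + 10 days = Jan 3, 1993.
The fix is deployed: Jan 3, 1993 + 3 days = Jan 6, 1993.
The alert fires: Nov 17, 1992.
The on-call engineer is paged: Nov 17, 1992 + 21 days = Dec 8, 1992.
The incident is resolved: Dec 8, 1992 + 38 days = Jan 15, 1993.
Both prerequisites met — the fix is deployed (Jan 6, 1993), the incident is resolved (Jan 15, 1993); the later is Jan 15, 1993.
The postmortem is published: Jan 15, 1993 + 9 days = Jan 24, 1993.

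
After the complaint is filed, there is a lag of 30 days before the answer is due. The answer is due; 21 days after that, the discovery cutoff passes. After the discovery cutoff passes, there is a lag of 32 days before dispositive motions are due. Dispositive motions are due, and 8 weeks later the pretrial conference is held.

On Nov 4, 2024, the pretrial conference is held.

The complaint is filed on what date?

The pretrial conference is held: Nov 4, 2024.
Dispositive motions are due: Nov 4, 2024 − 8 weeks = Sep 9, 2024.
The discovery cutoff passes: Sep 9, 2024 − 32 days = Aug 8, 2024.
The answer is due: Aug 8, 2024 − 21 days = Jul 18, 2024.
The complaint is filed: Jul 18, 2024 − 30 days = Jun 18, 2024.

Jun 18, 2024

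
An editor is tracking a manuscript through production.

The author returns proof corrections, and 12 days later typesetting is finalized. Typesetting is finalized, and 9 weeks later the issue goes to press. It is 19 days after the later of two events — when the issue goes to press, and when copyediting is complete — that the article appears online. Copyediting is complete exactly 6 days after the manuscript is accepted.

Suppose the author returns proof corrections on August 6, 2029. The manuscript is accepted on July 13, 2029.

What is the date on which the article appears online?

The author returns proof corrections: Aug 6, 2029.
Typesetting is finalized: Aug 6, 2029 + 12 days = Aug 18, 2029.
The issue goes to press: Aug 18, 2029 + 9 weeks = Oct 20, 2029.
The manuscript is accepted: Jul 13, 2029.
Copyediting is complete: Jul 13, 2029 + 6 days = Jul 19, 2029.
Both prerequisites met — the issue goes to press (Oct 20, 2029), copyediting is complete (Jul 19, 2029); the later is Oct 20, 2029.
The article appears online: Oct 20, 2029 + 19 days = Nov 8, 2029.

November 8, 2029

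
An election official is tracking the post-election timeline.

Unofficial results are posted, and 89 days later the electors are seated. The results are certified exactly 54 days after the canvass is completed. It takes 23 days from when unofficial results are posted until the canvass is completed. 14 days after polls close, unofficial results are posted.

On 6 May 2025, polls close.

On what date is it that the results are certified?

Polls close: May 6, 2025.
Unofficial results are posted: May 6, 2025 + 14 days = May 20, 2025.
The canvass is completed: May 20, 2025 + 23 days = Jun 12, 2025.
The results are certified: Jun 12, 2025 + 54 days = Aug 5, 2025.

5 August 2025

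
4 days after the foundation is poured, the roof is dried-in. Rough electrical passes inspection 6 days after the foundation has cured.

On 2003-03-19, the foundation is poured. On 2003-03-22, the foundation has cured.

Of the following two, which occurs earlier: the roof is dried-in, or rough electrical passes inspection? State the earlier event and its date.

The foundation is poured: Mar 19, 2003.
The roof is dried-in: Mar 19, 2003 + 4 days = Mar 23, 2003.
The foundation has cured: Mar 22, 2003.
Rough electrical passes inspection: Mar 22, 2003 + 6 days = Mar 28, 2003.
Comparing: the roof is dried-in on Mar 23, 2003 vs rough electrical passes inspection on Mar 28, 2003. Earlier: the roof is dried-in.

The roof is dried-in — 2003-03-23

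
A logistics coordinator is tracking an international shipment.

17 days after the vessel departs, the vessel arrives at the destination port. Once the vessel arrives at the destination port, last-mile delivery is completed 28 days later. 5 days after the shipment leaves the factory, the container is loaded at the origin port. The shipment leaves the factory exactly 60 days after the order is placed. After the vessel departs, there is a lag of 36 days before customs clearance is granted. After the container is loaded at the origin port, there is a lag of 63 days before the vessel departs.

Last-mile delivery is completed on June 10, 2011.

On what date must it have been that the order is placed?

Last-mile delivery is completed: Jun 10, 2011.
The vessel arrives at the destination port: Jun 10, 2011 − 28 days = May 13, 2011.
The vessel departs: May 13, 2011 − 17 days = Apr 26, 2011.
The container is loaded at the origin port: Apr 26, 2011 − 63 days = Feb 22, 2011.
The shipment leaves the factory: Feb 22, 2011 − 5 days = Feb 17, 2011.
The order is placed: Feb 17, 2011 − 60 days = Dec 19, 2010.

December 19, 2010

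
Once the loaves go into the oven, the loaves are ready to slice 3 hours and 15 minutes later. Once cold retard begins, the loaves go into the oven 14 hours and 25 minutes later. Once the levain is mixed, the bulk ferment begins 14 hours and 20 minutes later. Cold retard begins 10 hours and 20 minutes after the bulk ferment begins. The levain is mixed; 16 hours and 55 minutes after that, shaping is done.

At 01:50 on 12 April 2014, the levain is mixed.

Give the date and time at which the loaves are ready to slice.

20:10 on 13 April 2014

The levain is mixed: 01:50 Apr 12, 2014.
The bulk ferment begins: 01:50 Apr 12, 2014 + 14h20m = 16:10 Apr 12, 2014.
Cold retard begins: 16:10 Apr 12, 2014 + 10h20m = 02:30 Apr 13, 2014.
The loaves go into the oven: 02:30 Apr 13, 2014 + 14h25m = 16:55 Apr 13, 2014.
The loaves are ready to slice: 16:55 Apr 13, 2014 + 3h15m = 20:10 Apr 13, 2014.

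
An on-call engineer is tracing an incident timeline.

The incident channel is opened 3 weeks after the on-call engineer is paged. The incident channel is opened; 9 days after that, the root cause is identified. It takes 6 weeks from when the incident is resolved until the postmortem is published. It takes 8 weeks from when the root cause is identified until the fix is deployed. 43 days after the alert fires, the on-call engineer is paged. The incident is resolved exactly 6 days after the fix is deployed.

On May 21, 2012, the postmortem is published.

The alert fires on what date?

The postmortem is published: May 21, 2012.
The incident is resolved: May 21, 2012 − 6 weeks = Apr 9, 2012.
The fix is deployed: Apr 9, 2012 − 6 days = Apr 3, 2012.
The root cause is identified: Apr 3, 2012 − 8 weeks = Feb 7, 2012.
The incident channel is opened: Feb 7, 2012 − 9 days = Jan 29, 2012.
The on-call engineer is paged: Jan 29, 2012 − 3 weeks = Jan 8, 2012.
The alert fires: Jan 8, 2012 − 43 days = Nov 26, 2011.

Nov 26, 2011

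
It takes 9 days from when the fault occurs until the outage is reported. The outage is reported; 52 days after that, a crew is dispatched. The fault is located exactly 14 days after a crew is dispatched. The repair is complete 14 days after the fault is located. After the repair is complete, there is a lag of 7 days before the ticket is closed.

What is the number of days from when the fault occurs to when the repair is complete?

Causal path: the fault occurs → the outage is reported → a crew is dispatched → the fault is located → the repair is complete.
Total delay along the path: 9 + 52 + 14 + 14 = 89 days.

89 days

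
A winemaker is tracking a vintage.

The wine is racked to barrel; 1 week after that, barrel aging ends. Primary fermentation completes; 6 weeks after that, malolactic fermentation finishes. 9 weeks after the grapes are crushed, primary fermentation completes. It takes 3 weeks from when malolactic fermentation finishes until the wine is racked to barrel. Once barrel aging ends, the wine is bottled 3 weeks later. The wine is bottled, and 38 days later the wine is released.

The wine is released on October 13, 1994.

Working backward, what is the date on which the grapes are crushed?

April 4, 1994

The wine is released: Oct 13, 1994.
The wine is bottled: Oct 13, 1994 − 38 days = Sep 5, 1994.
Barrel aging ends: Sep 5, 1994 − 3 weeks = Aug 15, 1994.
The wine is racked to barrel: Aug 15, 1994 − 1 week = Aug 8, 1994.
Malolactic fermentation finishes: Aug 8, 1994 − 3 weeks = Jul 18, 1994.
Primary fermentation completes: Jul 18, 1994 − 6 weeks = Jun 6, 1994.
The grapes are crushed: Jun 6, 1994 − 9 weeks = Apr 4, 1994.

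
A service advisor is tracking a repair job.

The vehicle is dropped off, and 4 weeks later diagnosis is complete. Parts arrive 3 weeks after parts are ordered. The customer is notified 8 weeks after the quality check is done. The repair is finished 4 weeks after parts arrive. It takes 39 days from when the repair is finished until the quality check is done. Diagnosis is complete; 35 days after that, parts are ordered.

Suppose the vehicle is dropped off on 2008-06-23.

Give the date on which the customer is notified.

The vehicle is dropped off: Jun 23, 2008.
Diagnosis is complete: Jun 23, 2008 + 4 weeks = Jul 21, 2008.
Parts are ordered: Jul 21, 2008 + 35 days = Aug 25, 2008.
Parts arrive: Aug 25, 2008 + 3 weeks = Sep 15, 2008.
The repair is finished: Sep 15, 2008 + 4 weeks = Oct 13, 2008.
The quality check is done: Oct 13, 2008 + 39 days = Nov 21, 2008.
The customer is notified: Nov 21, 2008 + 8 weeks = Jan 16, 2009.

2009-01-16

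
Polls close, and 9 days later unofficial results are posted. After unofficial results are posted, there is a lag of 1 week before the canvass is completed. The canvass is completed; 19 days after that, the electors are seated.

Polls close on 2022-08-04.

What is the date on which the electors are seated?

2022-09-08

Polls close: Aug 4, 2022.
Unofficial results are posted: Aug 4, 2022 + 9 days = Aug 13, 2022.
The canvass is completed: Aug 13, 2022 + 1 week = Aug 20, 2022.
The electors are seated: Aug 20, 2022 + 19 days = Sep 8, 2022.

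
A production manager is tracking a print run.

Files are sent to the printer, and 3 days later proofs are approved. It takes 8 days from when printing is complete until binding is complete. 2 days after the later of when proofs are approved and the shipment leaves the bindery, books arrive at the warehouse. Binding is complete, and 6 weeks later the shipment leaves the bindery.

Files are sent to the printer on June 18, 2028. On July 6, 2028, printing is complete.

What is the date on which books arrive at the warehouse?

Files are sent to the printer: Jun 18, 2028.
Proofs are approved: Jun 18, 2028 + 3 days = Jun 21, 2028.
Printing is complete: Jul 6, 2028.
Binding is complete: Jul 6, 2028 + 8 days = Jul 14, 2028.
The shipment leaves the bindery: Jul 14, 2028 + 6 weeks = Aug 25, 2028.
Both prerequisites met — proofs are approved (Jun 21, 2028), the shipment leaves the bindery (Aug 25, 2028); the later is Aug 25, 2028.
Books arrive at the warehouse: Aug 25, 2028 + 2 days = Aug 27, 2028.

August 27, 2028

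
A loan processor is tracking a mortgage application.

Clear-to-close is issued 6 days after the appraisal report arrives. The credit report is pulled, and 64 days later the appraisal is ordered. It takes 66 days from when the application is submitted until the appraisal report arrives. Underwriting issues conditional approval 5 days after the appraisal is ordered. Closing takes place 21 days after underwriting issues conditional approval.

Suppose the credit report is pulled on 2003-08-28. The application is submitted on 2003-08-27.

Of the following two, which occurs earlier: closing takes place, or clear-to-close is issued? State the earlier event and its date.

The credit report is pulled: Aug 28, 2003.
The appraisal is ordered: Aug 28, 2003 + 64 days = Oct 31, 2003.
Underwriting issues conditional approval: Oct 31, 2003 + 5 days = Nov 5, 2003.
Closing takes place: Nov 5, 2003 + 21 days = Nov 26, 2003.
The application is submitted: Aug 27, 2003.
The appraisal report arrives: Aug 27, 2003 + 66 days = Nov 1, 2003.
Clear-to-close is issued: Nov 1, 2003 + 6 days = Nov 7, 2003.
Comparing: closing takes place on Nov 26, 2003 vs clear-to-close is issued on Nov 7, 2003. Earlier: clear-to-close is issued.

Clear-to-close is issued — 2003-11-07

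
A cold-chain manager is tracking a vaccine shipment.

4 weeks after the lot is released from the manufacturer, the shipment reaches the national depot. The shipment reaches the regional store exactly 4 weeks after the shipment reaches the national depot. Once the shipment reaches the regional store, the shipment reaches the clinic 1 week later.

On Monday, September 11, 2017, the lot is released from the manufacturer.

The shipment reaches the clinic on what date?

The lot is released from the manufacturer: Sep 11, 2017.
The shipment reaches the national depot: Sep 11, 2017 + 4 weeks = Oct 9, 2017.
The shipment reaches the regional store: Oct 9, 2017 + 4 weeks = Nov 6, 2017.
The shipment reaches the clinic: Nov 6, 2017 + 1 week = Nov 13, 2017.

Monday, November 13, 2017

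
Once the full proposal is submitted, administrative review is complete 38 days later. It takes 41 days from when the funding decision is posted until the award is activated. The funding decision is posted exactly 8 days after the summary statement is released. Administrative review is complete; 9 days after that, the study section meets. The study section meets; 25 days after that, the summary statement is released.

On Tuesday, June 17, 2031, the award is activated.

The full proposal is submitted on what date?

Sunday, February 16, 2031

The award is activated: Jun 17, 2031.
The funding decision is posted: Jun 17, 2031 − 41 days = May 7, 2031.
The summary statement is released: May 7, 2031 − 8 days = Apr 29, 2031.
The study section meets: Apr 29, 2031 − 25 days = Apr 4, 2031.
Administrative review is complete: Apr 4, 2031 − 9 days = Mar 26, 2031.
The full proposal is submitted: Mar 26, 2031 − 38 days = Feb 16, 2031.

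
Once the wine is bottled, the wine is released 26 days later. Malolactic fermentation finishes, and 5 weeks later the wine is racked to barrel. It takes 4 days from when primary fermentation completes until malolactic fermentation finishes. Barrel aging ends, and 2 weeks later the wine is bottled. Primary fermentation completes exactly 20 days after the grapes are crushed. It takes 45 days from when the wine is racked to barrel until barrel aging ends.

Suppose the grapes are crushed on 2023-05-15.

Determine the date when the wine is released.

The grapes are crushed: May 15, 2023.
Primary fermentation completes: May 15, 2023 + 20 days = Jun 4, 2023.
Malolactic fermentation finishes: Jun 4, 2023 + 4 days = Jun 8, 2023.
The wine is racked to barrel: Jun 8, 2023 + 5 weeks = Jul 13, 2023.
Barrel aging ends: Jul 13, 2023 + 45 days = Aug 27, 2023.
The wine is bottled: Aug 27, 2023 + 2 weeks = Sep 10, 2023.
The wine is released: Sep 10, 2023 + 26 days = Oct 6, 2023.

2023-10-06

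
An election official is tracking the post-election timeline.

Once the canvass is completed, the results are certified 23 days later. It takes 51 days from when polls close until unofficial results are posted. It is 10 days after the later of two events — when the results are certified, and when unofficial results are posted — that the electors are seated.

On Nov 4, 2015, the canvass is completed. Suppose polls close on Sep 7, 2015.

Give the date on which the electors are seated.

The canvass is completed: Nov 4, 2015.
The results are certified: Nov 4, 2015 + 23 days = Nov 27, 2015.
Polls close: Sep 7, 2015.
Unofficial results are posted: Sep 7, 2015 + 51 days = Oct 28, 2015.
Both prerequisites met — the results are certified (Nov 27, 2015), unofficial results are posted (Oct 28, 2015); the later is Nov 27, 2015.
The electors are seated: Nov 27, 2015 + 10 days = Dec 7, 2015.

Dec 7, 2015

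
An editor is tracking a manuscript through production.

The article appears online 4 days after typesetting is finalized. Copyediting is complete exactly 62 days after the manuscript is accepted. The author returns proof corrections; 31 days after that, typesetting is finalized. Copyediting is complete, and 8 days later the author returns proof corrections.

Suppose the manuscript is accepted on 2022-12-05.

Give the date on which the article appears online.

The manuscript is accepted: Dec 5, 2022.
Copyediting is complete: Dec 5, 2022 + 62 days = Feb 5, 2023.
The author returns proof corrections: Feb 5, 2023 + 8 days = Feb 13, 2023.
Typesetting is finalized: Feb 13, 2023 + 31 days = Mar 16, 2023.
The article appears online: Mar 16, 2023 + 4 days = Mar 20, 2023.

2023-03-20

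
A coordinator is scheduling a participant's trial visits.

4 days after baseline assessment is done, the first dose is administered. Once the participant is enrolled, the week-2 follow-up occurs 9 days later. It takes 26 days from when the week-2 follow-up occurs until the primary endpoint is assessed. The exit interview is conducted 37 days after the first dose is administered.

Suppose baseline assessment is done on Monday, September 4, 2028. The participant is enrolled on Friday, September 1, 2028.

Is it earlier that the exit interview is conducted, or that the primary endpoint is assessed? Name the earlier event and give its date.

The primary endpoint is assessed — Friday, October 6, 2028

Baseline assessment is done: Sep 4, 2028.
The first dose is administered: Sep 4, 2028 + 4 days = Sep 8, 2028.
The exit interview is conducted: Sep 8, 2028 + 37 days = Oct 15, 2028.
The participant is enrolled: Sep 1, 2028.
The week-2 follow-up occurs: Sep 1, 2028 + 9 days = Sep 10, 2028.
The primary endpoint is assessed: Sep 10, 2028 + 26 days = Oct 6, 2028.
Comparing: the exit interview is conducted on Oct 15, 2028 vs the primary endpoint is assessed on Oct 6, 2028. Earlier: the primary endpoint is assessed.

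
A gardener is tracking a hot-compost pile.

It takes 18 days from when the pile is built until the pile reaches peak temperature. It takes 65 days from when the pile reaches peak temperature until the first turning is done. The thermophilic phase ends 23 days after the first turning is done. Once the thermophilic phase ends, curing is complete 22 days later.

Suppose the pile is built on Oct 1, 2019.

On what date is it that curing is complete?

Feb 6, 2020

The pile is built: Oct 1, 2019.
The pile reaches peak temperature: Oct 1, 2019 + 18 days = Oct 19, 2019.
The first turning is done: Oct 19, 2019 + 65 days = Dec 23, 2019.
The thermophilic phase ends: Dec 23, 2019 + 23 days = Jan 15, 2020.
Curing is complete: Jan 15, 2020 + 22 days = Feb 6, 2020.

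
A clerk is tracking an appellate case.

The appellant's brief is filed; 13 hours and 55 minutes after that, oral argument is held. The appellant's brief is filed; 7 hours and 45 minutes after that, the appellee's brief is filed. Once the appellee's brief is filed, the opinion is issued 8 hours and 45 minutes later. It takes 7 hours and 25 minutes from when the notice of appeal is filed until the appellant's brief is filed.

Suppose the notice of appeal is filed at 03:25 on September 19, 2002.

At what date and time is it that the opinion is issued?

The notice of appeal is filed: 03:25 Sep 19, 2002.
The appellant's brief is filed: 03:25 Sep 19, 2002 + 7h25m = 10:50 Sep 19, 2002.
The appellee's brief is filed: 10:50 Sep 19, 2002 + 7h45m = 18:35 Sep 19, 2002.
The opinion is issued: 18:35 Sep 19, 2002 + 8h45m = 03:20 Sep 20, 2002.

03:20 on September 20, 2002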